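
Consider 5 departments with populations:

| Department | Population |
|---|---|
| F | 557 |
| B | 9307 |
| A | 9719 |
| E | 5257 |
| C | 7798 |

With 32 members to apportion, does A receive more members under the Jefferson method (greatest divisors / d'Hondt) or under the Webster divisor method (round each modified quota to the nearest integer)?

Jefferson

Jefferson: F 0, B 9, A 10, E 5, C 8.
Webster: F 1, B 9, A 9, E 5, C 8.
A gets 10 under Jefferson and 9 under Webster.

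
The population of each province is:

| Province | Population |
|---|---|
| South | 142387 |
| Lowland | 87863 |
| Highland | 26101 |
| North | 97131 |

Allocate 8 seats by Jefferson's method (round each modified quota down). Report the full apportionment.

Standard divisor 353482/8 ≈ 44185.25; standard quotas: South 3.223, Lowland 1.989, Highland 0.591, North 2.198.
Rounding down gives 3, 1, 0, 2 = 6 seats, so the divisor must be adjusted.
With modified divisor 34000: modified quotas South 4.188, Lowland 2.584, Highland 0.768, North 2.857.
Rounding down: South 4, Lowland 2, Highland 0, North 2 (total 8).

South: 4; Lowland: 2; Highland: 0; North: 2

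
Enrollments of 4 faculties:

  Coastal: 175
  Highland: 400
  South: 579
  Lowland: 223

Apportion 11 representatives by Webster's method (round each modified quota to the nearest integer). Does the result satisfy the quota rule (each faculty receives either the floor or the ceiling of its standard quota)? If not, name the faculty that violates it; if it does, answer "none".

none

Standard quotas: Coastal 1.398, Highland 3.195, South 4.625, Lowland 1.781.
Webster allocation: Coastal 1, Highland 3, South 5, Lowland 2.
Every allocation lies between the lower and upper quota.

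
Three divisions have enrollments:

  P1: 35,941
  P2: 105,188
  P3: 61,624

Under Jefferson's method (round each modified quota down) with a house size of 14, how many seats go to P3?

4

Standard divisor 202753/14 ≈ 14482.357; standard quotas: P1 2.482, P2 7.263, P3 4.255.
Rounding down gives 2, 7, 4 = 13 seats, so the divisor must be adjusted.
With modified divisor 12700: modified quotas P1 2.830, P2 8.283, P3 4.852.
Rounding down: P1 2, P2 8, P3 4 (total 14).
P3 receives 4.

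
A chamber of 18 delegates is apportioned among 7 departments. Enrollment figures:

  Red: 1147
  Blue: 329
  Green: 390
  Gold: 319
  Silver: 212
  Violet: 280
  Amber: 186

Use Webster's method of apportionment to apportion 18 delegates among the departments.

Red=7; Blue=2; Green=3; Gold=2; Silver=1; Violet=2; Amber=1

Standard divisor 2863/18 ≈ 159.056; standard quotas: Red 7.211, Blue 2.068, Green 2.452, Gold 2.006, Silver 1.333, Violet 1.760, Amber 1.169.
Rounding to the nearest integer gives 7, 2, 2, 2, 1, 2, 1 = 17 seats, so the divisor must be adjusted.
With modified divisor 154: modified quotas Red 7.448, Blue 2.136, Green 2.532, Gold 2.071, Silver 1.377, Violet 1.818, Amber 1.208.
Rounding to the nearest integer: Red 7, Blue 2, Green 3, Gold 2, Silver 1, Violet 2, Amber 1 (total 18).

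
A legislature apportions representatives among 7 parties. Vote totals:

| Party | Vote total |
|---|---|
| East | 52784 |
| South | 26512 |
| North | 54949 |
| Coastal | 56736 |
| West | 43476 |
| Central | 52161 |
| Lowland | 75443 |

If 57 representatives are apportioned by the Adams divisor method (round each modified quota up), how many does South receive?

4

Standard divisor 362061/57 ≈ 6351.947; standard quotas: East 8.310, South 4.174, North 8.651, Coastal 8.932, West 6.845, Central 8.212, Lowland 11.877.
Rounding up gives 9, 5, 9, 9, 7, 9, 12 = 60 seats, so the divisor must be adjusted.
With modified divisor 6700: modified quotas East 7.878, South 3.957, North 8.201, Coastal 8.468, West 6.489, Central 7.785, Lowland 11.260.
Rounding up: East 8, South 4, North 9, Coastal 9, West 7, Central 8, Lowland 12 (total 57).
South receives 4.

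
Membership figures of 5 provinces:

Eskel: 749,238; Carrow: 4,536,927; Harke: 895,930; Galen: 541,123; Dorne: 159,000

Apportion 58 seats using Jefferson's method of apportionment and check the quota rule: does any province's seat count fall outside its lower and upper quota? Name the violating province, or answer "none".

Carrow

Standard quotas: Eskel 6.314, Carrow 38.235, Harke 7.550, Galen 4.560, Dorne 1.340.
Jefferson allocation: Eskel 6, Carrow 40, Harke 7, Galen 4, Dorne 1.
Carrow has quota 38.235 (lower 38, upper 39) but receives 40 — outside the quota interval.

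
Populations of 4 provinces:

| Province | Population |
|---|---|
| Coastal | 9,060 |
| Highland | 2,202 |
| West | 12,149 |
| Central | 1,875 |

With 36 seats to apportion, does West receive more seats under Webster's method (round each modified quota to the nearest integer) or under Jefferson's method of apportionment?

Jefferson

Webster: Coastal 13, Highland 3, West 17, Central 3.
Jefferson: Coastal 13, Highland 3, West 18, Central 2.
West gets 17 under Webster and 18 under Jefferson.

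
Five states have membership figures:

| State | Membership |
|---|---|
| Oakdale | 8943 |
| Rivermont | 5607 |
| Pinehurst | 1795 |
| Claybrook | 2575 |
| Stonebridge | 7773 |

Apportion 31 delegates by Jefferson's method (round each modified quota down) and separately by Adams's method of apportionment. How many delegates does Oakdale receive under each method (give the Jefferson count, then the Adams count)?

Jefferson: Oakdale 11, Rivermont 6, Pinehurst 2, Claybrook 3, Stonebridge 9.
Adams: Oakdale 10, Rivermont 7, Pinehurst 2, Claybrook 3, Stonebridge 9.
Oakdale gets 11 under Jefferson and 10 under Adams.

11 and 10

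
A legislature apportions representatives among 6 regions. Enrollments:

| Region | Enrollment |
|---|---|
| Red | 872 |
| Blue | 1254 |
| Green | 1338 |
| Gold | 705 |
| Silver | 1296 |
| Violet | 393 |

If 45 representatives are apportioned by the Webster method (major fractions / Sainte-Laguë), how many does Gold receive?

5

Standard divisor 5858/45 ≈ 130.178; standard quotas: Red 6.699, Blue 9.633, Green 10.278, Gold 5.416, Silver 9.956, Violet 3.019.
Rounding to the nearest integer gives Red 7, Blue 10, Green 10, Gold 5, Silver 10, Violet 3 — total 45, matching the house size, so no adjustment is needed.
Gold receives 5.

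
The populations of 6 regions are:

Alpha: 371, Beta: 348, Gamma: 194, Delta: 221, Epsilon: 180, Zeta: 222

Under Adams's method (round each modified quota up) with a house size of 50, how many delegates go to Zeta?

7

Standard divisor 1536/50 ≈ 30.72; standard quotas: Alpha 12.077, Beta 11.328, Gamma 6.315, Delta 7.194, Epsilon 5.859, Zeta 7.227.
Rounding up gives 13, 12, 7, 8, 6, 8 = 54 seats, so the divisor must be adjusted.
With modified divisor 32: modified quotas Alpha 11.594, Beta 10.875, Gamma 6.062, Delta 6.906, Epsilon 5.625, Zeta 6.938.
Rounding up: Alpha 12, Beta 11, Gamma 7, Delta 7, Epsilon 6, Zeta 7 (total 50).
Zeta receives 7.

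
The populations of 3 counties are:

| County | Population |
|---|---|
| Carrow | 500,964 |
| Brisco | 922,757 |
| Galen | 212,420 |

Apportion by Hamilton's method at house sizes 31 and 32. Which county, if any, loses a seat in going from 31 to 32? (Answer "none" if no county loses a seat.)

At 31 seats: Carrow 10, Brisco 17, Galen 4.
At 32 seats: Carrow 10, Brisco 18, Galen 4.
No county's allocation decreased.

none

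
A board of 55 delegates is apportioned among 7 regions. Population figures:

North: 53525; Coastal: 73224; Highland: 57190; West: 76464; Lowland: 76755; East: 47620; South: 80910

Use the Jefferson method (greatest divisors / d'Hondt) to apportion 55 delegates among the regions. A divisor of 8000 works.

North=6, Coastal=9, Highland=7, West=9, Lowland=9, East=5, South=10

With modified divisor 8000: modified quotas North 6.691, Coastal 9.153, Highland 7.149, West 9.558, Lowland 9.594, East 5.952, South 10.114.
Rounding down: North 6, Coastal 9, Highland 7, West 9, Lowland 9, East 5, South 10 (total 55).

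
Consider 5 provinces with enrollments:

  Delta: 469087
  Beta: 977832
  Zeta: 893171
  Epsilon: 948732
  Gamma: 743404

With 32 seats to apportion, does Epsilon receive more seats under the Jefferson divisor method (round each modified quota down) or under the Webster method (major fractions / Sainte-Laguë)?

Jefferson: Delta 3, Beta 8, Zeta 7, Epsilon 8, Gamma 6.
Webster: Delta 4, Beta 8, Zeta 7, Epsilon 7, Gamma 6.
Epsilon gets 8 under Jefferson and 7 under Webster.

Jefferson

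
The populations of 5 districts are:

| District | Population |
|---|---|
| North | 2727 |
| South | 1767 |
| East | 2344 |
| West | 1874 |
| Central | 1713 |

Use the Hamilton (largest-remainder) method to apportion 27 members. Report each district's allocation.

Standard divisor: 10425 ÷ 27 ≈ 386.111.
Standard quotas: North 7.063, South 4.576, East 6.071, West 4.854, Central 4.437.
Lower quotas: North 7, South 4, East 6, West 4, Central 4 (sum 25, leaving 2 seats).
Remainders in descending order: West 0.854, South 0.576, Central 0.437, East 0.071, North 0.063.
The surplus seats go to West, South.

North 7, South 5, East 6, West 5, Central 4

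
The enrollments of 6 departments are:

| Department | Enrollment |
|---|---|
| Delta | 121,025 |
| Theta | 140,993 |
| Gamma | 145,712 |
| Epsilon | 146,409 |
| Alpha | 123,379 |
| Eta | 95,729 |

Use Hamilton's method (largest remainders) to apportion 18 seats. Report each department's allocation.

Delta 3, Theta 3, Gamma 3, Epsilon 4, Alpha 3, Eta 2

The standard divisor is 773247/18 ≈ 42958.167.
Standard quotas: Delta 2.8173, Theta 3.2821, Gamma 3.3920, Epsilon 3.4082, Alpha 2.8721, Eta 2.2284.
Lower quotas: Delta 2, Theta 3, Gamma 3, Epsilon 3, Alpha 2, Eta 2 (sum 15, leaving 3 seats).
Remainders in descending order: Alpha 0.8721, Delta 0.8173, Epsilon 0.4082, Gamma 0.3920, Theta 0.2821, Eta 0.2284.
The surplus seats go to Alpha, Delta, Epsilon.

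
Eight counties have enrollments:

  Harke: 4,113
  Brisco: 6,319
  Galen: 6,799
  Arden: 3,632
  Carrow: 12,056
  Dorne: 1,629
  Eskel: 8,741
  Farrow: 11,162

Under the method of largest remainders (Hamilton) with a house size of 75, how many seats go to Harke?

6

The standard divisor is 54451/75 ≈ 726.013.
Standard quotas: Harke 5.6652, Brisco 8.7037, Galen 9.3648, Arden 5.0027, Carrow 16.6058, Dorne 2.2438, Eskel 12.0397, Farrow 15.3744.
Lower quotas: Harke 5, Brisco 8, Galen 9, Arden 5, Carrow 16, Dorne 2, Eskel 12, Farrow 15 (sum 72, leaving 3 seats).
Remainders in descending order: Brisco 0.7037, Harke 0.6652, Carrow 0.6058, Farrow 0.3744, Galen 0.3648, Dorne 0.2438, Eskel 0.0397, Arden 0.0027.
Largest remainders: Brisco, Harke, Carrow receive the extra seats.
Harke receives 6.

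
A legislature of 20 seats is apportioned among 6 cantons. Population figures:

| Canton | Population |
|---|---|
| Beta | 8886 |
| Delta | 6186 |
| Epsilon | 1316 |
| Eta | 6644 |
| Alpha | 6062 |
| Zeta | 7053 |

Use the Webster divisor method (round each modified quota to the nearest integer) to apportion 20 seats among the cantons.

Beta 5, Delta 3, Epsilon 1, Eta 4, Alpha 3, Zeta 4

Standard divisor 36147/20 ≈ 1807.35; standard quotas: Beta 4.917, Delta 3.423, Epsilon 0.728, Eta 3.676, Alpha 3.354, Zeta 3.902.
Rounding to the nearest integer gives Beta 5, Delta 3, Epsilon 1, Eta 4, Alpha 3, Zeta 4 — total 20, matching the house size, so no adjustment is needed.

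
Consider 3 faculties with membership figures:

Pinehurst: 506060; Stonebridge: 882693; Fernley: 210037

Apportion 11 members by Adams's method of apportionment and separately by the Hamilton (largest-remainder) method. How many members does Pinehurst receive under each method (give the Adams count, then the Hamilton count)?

Adams: Pinehurst 3, Stonebridge 6, Fernley 2.
Hamilton: Pinehurst 4, Stonebridge 6, Fernley 1.
Pinehurst gets 3 under Adams and 4 under Hamilton.

3 and 4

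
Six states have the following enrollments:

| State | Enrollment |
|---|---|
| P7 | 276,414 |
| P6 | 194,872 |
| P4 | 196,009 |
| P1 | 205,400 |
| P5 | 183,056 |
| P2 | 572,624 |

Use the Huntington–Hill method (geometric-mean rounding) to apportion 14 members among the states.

With divisor 128741: modified quotas P7 2.147, P6 1.514, P4 1.523, P1 1.595, P5 1.422, P2 4.448.
Geometric-mean thresholds: P7 √(2·3)=2.449, P6 √(1·2)=1.414, P4 √(1·2)=1.414, P1 √(1·2)=1.414, P5 √(1·2)=1.414, P2 √(4·5)=4.472.
Each quota rounded against its threshold gives P7 2, P6 2, P4 2, P1 2, P5 2, P2 4 (total 14).

P7: 2, P6: 2, P4: 2, P1: 2, P5: 2, P2: 4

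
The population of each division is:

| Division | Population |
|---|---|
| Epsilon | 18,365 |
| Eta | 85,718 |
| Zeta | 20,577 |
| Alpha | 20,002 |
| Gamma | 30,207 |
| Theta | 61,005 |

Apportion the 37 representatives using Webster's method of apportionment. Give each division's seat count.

Epsilon 3; Eta 13; Zeta 3; Alpha 3; Gamma 5; Theta 10

Standard divisor 235874/37 ≈ 6374.973; standard quotas: Epsilon 2.881, Eta 13.446, Zeta 3.228, Alpha 3.138, Gamma 4.738, Theta 9.569.
Rounding to the nearest integer gives Epsilon 3, Eta 13, Zeta 3, Alpha 3, Gamma 5, Theta 10 — total 37, matching the house size, so no adjustment is needed.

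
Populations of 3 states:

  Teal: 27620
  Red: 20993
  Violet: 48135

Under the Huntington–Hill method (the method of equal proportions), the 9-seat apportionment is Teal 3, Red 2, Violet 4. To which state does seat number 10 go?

Violet

Priority for the next seat is population ÷ (√(s·(s+1))).
Priorities: Teal 7973.207, Red 8570.356, Violet 10763.313.
Highest priority: Violet.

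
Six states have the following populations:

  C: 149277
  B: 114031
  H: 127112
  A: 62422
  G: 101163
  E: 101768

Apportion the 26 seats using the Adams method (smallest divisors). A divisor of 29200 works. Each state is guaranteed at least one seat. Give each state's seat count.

C: 6, B: 4, H: 5, A: 3, G: 4, E: 4

With modified divisor 29200: modified quotas C 5.112, B 3.905, H 4.353, A 2.138, G 3.464, E 3.485.
Rounding up: C 6, B 4, H 5, A 3, G 4, E 4 (total 26).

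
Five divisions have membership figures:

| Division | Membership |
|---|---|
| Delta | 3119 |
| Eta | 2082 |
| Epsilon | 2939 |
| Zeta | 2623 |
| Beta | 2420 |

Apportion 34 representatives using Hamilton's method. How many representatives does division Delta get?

The standard divisor is 13183/34 ≈ 387.735.
Standard quotas: Delta 8.044, Eta 5.370, Epsilon 7.580, Zeta 6.765, Beta 6.241.
Lower quotas: Delta 8, Eta 5, Epsilon 7, Zeta 6, Beta 6 (sum 32, leaving 2 seats).
Remainders in descending order: Zeta 0.765, Epsilon 0.580, Eta 0.370, Beta 0.241, Delta 0.044.
The surplus seats go to Zeta, Epsilon.
Delta receives 8.

8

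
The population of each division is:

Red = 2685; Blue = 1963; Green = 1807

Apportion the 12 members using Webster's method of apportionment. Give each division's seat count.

Red=5, Blue=4, Green=3

Standard divisor 6455/12 ≈ 537.917; standard quotas: Red 4.991, Blue 3.649, Green 3.359.
Rounding to the nearest integer gives Red 5, Blue 4, Green 3 — total 12, matching the house size, so no adjustment is needed.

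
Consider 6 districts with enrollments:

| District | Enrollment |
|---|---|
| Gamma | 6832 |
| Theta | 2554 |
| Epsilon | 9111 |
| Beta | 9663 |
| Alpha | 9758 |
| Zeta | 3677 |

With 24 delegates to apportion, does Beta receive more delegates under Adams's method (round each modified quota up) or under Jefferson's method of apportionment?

Jefferson

Adams: Gamma 4, Theta 2, Epsilon 5, Beta 5, Alpha 6, Zeta 2.
Jefferson: Gamma 4, Theta 1, Epsilon 5, Beta 6, Alpha 6, Zeta 2.
Beta gets 5 under Adams and 6 under Jefferson.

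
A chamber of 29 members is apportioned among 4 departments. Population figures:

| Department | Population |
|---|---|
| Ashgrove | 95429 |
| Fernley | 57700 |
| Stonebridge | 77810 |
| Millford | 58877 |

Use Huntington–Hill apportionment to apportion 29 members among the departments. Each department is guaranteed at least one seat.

With divisor 10228: modified quotas Ashgrove 9.330, Fernley 5.641, Stonebridge 7.608, Millford 5.756.
Geometric-mean thresholds: Ashgrove √(9·10)=9.487, Fernley √(5·6)=5.477, Stonebridge √(7·8)=7.483, Millford √(5·6)=5.477.
Each quota rounded against its threshold gives Ashgrove 9, Fernley 6, Stonebridge 8, Millford 6 (total 29).

Ashgrove 9, Fernley 6, Stonebridge 8, Millford 6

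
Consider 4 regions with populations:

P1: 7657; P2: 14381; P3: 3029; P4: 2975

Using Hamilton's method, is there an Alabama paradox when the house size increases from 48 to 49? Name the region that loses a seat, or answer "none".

none

At 48 seats: P1 13, P2 25, P3 5, P4 5.
At 49 seats: P1 14, P2 25, P3 5, P4 5.
No region's allocation decreased.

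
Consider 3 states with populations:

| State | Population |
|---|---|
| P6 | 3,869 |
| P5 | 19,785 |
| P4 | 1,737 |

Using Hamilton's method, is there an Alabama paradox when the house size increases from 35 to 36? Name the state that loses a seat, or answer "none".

At 35 seats: P6 5, P5 27, P4 3.
At 36 seats: P6 6, P5 28, P4 2.
P4 drops from 3 to 2.

P4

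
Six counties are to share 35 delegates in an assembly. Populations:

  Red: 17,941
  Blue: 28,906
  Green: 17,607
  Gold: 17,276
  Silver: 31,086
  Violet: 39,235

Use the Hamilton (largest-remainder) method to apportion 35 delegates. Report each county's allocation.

Total 152051; standard divisor 152051/35 ≈ 4344.314.
Standard quotas: Red 4.1298, Blue 6.6538, Green 4.0529, Gold 3.9767, Silver 7.1556, Violet 9.0313.
Lower quotas: Red 4, Blue 6, Green 4, Gold 3, Silver 7, Violet 9 (sum 33, leaving 2 seats).
Remainders in descending order: Gold 0.9767, Blue 0.6538, Silver 0.1556, Red 0.1298, Green 0.0529, Violet 0.0313.
Largest remainders: Gold, Blue receive the extra seats.

Red 4; Blue 7; Green 4; Gold 4; Silver 7; Violet 9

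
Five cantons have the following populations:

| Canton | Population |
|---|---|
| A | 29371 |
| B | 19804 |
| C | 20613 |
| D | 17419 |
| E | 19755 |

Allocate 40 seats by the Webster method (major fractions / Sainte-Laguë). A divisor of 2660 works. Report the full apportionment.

A 11; B 7; C 8; D 7; E 7

With modified divisor 2660: modified quotas A 11.042, B 7.445, C 7.749, D 6.548, E 7.427.
Rounding to the nearest integer: A 11, B 7, C 8, D 7, E 7 (total 40).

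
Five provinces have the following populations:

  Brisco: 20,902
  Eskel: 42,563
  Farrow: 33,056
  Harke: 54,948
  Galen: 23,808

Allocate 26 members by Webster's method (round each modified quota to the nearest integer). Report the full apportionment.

Standard divisor 175277/26 ≈ 6741.423; standard quotas: Brisco 3.101, Eskel 6.314, Farrow 4.903, Harke 8.151, Galen 3.532.
Rounding to the nearest integer gives Brisco 3, Eskel 6, Farrow 5, Harke 8, Galen 4 — total 26, matching the house size, so no adjustment is needed.

Brisco=3, Eskel=6, Farrow=5, Harke=8, Galen=4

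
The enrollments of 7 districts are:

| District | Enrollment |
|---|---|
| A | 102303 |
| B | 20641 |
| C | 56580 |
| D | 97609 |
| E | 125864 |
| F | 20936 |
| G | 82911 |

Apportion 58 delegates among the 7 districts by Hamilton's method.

A 12; B 2; C 7; D 11; E 14; F 2; G 10

The standard divisor is 506844/58 ≈ 8738.69.
Standard quotas: A 11.7069, B 2.3620, C 6.4747, D 11.1698, E 14.4031, F 2.3958, G 9.4878.
Lower quotas: A 11, B 2, C 6, D 11, E 14, F 2, G 9 (sum 55, leaving 3 seats).
Remainders in descending order: A 0.7069, G 0.4878, C 0.4747, E 0.4031, F 0.3958, B 0.3620, D 0.1698.
Largest remainders: A, G, C receive the extra seats.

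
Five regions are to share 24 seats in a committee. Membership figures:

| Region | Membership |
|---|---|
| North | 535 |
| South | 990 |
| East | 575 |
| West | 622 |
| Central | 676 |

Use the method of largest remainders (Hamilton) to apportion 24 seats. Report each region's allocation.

North 4; South 7; East 4; West 4; Central 5

Standard divisor: 3398 ÷ 24 ≈ 141.583.
Standard quotas: North 3.779, South 6.992, East 4.061, West 4.393, Central 4.775.
Lower quotas: North 3, South 6, East 4, West 4, Central 4 (sum 21, leaving 3 seats).
Remainders in descending order: South 0.992, North 0.779, Central 0.775, West 0.393, East 0.061.
Largest remainders: South, North, Central receive the extra seats.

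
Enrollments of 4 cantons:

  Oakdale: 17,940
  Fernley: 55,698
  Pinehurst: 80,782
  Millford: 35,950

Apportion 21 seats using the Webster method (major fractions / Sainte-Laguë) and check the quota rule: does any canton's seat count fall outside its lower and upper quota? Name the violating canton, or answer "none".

none

Standard quotas: Oakdale 1.979, Fernley 6.144, Pinehurst 8.911, Millford 3.966.
Webster allocation: Oakdale 2, Fernley 6, Pinehurst 9, Millford 4.
Every allocation lies between the lower and upper quota.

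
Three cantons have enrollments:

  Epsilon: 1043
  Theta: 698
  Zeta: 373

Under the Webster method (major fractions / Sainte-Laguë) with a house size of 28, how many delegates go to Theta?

Standard divisor 2114/28 ≈ 75.5; standard quotas: Epsilon 13.815, Theta 9.245, Zeta 4.940.
Rounding to the nearest integer gives Epsilon 14, Theta 9, Zeta 5 — total 28, matching the house size, so no adjustment is needed.
Theta receives 9.

9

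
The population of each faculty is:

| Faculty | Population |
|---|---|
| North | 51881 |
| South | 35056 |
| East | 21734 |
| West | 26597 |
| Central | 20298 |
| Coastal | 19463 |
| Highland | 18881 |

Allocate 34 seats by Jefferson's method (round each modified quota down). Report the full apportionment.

North=10, South=6, East=4, West=5, Central=3, Coastal=3, Highland=3

Standard divisor 193910/34 ≈ 5703.235; standard quotas: North 9.097, South 6.147, East 3.811, West 4.663, Central 3.559, Coastal 3.413, Highland 3.311.
Rounding down gives 9, 6, 3, 4, 3, 3, 3 = 31 seats, so the divisor must be adjusted.
With modified divisor 5100: modified quotas North 10.173, South 6.874, East 4.262, West 5.215, Central 3.980, Coastal 3.816, Highland 3.702.
Rounding down: North 10, South 6, East 4, West 5, Central 3, Coastal 3, Highland 3 (total 34).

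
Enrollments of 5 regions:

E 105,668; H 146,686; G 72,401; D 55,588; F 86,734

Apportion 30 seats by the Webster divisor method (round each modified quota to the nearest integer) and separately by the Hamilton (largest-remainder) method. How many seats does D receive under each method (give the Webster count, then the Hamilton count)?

4 and 3

Webster: E 7, H 9, G 5, D 4, F 5.
Hamilton: E 7, H 9, G 5, D 3, F 6.
D gets 4 under Webster and 3 under Hamilton.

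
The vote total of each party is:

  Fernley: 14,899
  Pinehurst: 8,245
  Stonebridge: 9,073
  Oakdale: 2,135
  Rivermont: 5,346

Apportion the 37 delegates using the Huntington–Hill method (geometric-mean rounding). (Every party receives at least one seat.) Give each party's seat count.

Fernley 14; Pinehurst 8; Stonebridge 8; Oakdale 2; Rivermont 5

With divisor 1086: modified quotas Fernley 13.719, Pinehurst 7.592, Stonebridge 8.355, Oakdale 1.966, Rivermont 4.923.
Geometric-mean thresholds: Fernley √(13·14)=13.491, Pinehurst √(7·8)=7.483, Stonebridge √(8·9)=8.485, Oakdale √(1·2)=1.414, Rivermont √(4·5)=4.472.
Each quota rounded against its threshold gives Fernley 14, Pinehurst 8, Stonebridge 8, Oakdale 2, Rivermont 5 (total 37).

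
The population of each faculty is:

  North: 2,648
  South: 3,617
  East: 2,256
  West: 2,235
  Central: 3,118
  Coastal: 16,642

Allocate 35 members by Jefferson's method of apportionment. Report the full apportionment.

North 3, South 4, East 2, West 2, Central 3, Coastal 21

Standard divisor 30516/35 ≈ 871.886; standard quotas: North 3.037, South 4.148, East 2.587, West 2.563, Central 3.576, Coastal 19.087.
Rounding down gives 3, 4, 2, 2, 3, 19 = 33 seats, so the divisor must be adjusted.
With modified divisor 790: modified quotas North 3.352, South 4.578, East 2.856, West 2.829, Central 3.947, Coastal 21.066.
Rounding down: North 3, South 4, East 2, West 2, Central 3, Coastal 21 (total 35).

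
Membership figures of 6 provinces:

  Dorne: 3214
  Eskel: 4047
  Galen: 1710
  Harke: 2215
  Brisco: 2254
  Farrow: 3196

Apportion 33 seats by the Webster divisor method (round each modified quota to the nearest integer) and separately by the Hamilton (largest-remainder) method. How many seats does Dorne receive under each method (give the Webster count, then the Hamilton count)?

7 and 6

Webster: Dorne 7, Eskel 8, Galen 3, Harke 4, Brisco 5, Farrow 6.
Hamilton: Dorne 6, Eskel 8, Galen 3, Harke 5, Brisco 5, Farrow 6.
Dorne gets 7 under Webster and 6 under Hamilton.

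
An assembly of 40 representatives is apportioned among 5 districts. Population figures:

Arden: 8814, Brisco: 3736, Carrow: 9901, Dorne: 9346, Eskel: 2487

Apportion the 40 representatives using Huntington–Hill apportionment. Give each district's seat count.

With divisor 851: modified quotas Arden 10.357, Brisco 4.390, Carrow 11.635, Dorne 10.982, Eskel 2.922.
Geometric-mean thresholds: Arden √(10·11)=10.488, Brisco √(4·5)=4.472, Carrow √(11·12)=11.489, Dorne √(10·11)=10.488, Eskel √(2·3)=2.449.
Each quota rounded against its threshold gives Arden 10, Brisco 4, Carrow 12, Dorne 11, Eskel 3 (total 40).

Arden 10, Brisco 4, Carrow 12, Dorne 11, Eskel 3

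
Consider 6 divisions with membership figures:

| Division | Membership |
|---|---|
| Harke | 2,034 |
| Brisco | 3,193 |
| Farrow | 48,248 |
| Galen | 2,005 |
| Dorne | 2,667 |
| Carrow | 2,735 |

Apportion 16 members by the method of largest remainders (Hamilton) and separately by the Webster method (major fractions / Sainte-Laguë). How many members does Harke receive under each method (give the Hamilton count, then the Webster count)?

0 and 1

Hamilton: Harke 0, Brisco 1, Farrow 13, Galen 0, Dorne 1, Carrow 1.
Webster: Harke 1, Brisco 1, Farrow 12, Galen 0, Dorne 1, Carrow 1.
Harke gets 0 under Hamilton and 1 under Webster.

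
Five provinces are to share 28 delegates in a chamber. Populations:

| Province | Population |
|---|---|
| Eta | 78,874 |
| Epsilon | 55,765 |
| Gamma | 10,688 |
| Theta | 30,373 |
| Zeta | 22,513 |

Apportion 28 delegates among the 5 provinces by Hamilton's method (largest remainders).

Eta=11, Epsilon=8, Gamma=2, Theta=4, Zeta=3

The standard divisor is 198213/28 ≈ 7079.036.
Standard quotas: Eta 11.1419, Epsilon 7.8775, Gamma 1.5098, Theta 4.2906, Zeta 3.1802.
Lower quotas: Eta 11, Epsilon 7, Gamma 1, Theta 4, Zeta 3 (sum 26, leaving 2 seats).
Remainders in descending order: Epsilon 0.8775, Gamma 0.5098, Theta 0.2906, Zeta 0.1802, Eta 0.1419.
The surplus seats go to Epsilon, Gamma.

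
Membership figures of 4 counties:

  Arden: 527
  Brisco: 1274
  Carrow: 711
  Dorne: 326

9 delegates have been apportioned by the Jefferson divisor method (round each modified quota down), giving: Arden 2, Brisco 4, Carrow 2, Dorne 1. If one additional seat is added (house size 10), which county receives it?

Priority for the next seat is population ÷ (current seats + 1).
Priorities: Arden 175.667, Brisco 254.800, Carrow 237.000, Dorne 163.000.
Highest priority: Brisco.

Brisco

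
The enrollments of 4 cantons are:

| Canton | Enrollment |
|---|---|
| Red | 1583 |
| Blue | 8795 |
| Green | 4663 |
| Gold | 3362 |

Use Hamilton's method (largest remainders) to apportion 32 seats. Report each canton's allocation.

Red 3, Blue 15, Green 8, Gold 6

Total 18403; standard divisor 18403/32 ≈ 575.094.
Standard quotas: Red 2.7526, Blue 15.2932, Green 8.1082, Gold 5.8460.
Lower quotas: Red 2, Blue 15, Green 8, Gold 5 (sum 30, leaving 2 seats).
Remainders in descending order: Gold 0.8460, Red 0.7526, Blue 0.2932, Green 0.1082.
Largest remainders: Gold, Red receive the extra seats.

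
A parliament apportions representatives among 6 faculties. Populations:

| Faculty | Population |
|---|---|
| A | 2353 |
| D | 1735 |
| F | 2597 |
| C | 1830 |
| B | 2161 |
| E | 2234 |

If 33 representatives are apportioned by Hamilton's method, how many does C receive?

Standard divisor: 12910 ÷ 33 ≈ 391.212.
Standard quotas: A 6.015, D 4.435, F 6.638, C 4.678, B 5.524, E 5.710.
Lower quotas: A 6, D 4, F 6, C 4, B 5, E 5 (sum 30, leaving 3 seats).
Remainders in descending order: E 0.710, C 0.678, F 0.638, B 0.524, D 0.435, A 0.015.
Largest remainders: E, C, F receive the extra seats.
C receives 5.

5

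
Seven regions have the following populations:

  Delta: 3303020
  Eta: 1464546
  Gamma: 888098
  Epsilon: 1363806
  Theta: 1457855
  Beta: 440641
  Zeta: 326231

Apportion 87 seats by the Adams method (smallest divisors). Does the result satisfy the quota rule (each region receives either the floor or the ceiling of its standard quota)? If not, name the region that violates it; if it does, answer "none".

Standard quotas: Delta 31.086, Eta 13.783, Gamma 8.358, Epsilon 12.835, Theta 13.720, Beta 4.147, Zeta 3.070.
Adams allocation: Delta 30, Eta 14, Gamma 9, Epsilon 13, Theta 14, Beta 4, Zeta 3.
Delta has quota 31.086 (lower 31, upper 32) but receives 30 — outside the quota interval.

Delta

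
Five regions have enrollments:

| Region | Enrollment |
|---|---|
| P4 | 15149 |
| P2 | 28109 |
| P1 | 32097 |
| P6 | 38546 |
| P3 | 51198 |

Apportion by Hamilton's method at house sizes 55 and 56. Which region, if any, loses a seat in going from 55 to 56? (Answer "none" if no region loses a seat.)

At 55 seats: P4 5, P2 9, P1 11, P6 13, P3 17.
At 56 seats: P4 5, P2 10, P1 11, P6 13, P3 17.
No region's allocation decreased.

none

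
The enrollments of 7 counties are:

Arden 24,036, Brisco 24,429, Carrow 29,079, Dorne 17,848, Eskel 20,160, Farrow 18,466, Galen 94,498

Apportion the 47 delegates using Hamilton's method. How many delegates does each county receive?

Arden 5, Brisco 5, Carrow 6, Dorne 4, Eskel 4, Farrow 4, Galen 19

Total 228516; standard divisor 228516/47 ≈ 4862.043.
Standard quotas: Arden 4.9436, Brisco 5.0244, Carrow 5.9808, Dorne 3.6709, Eskel 4.1464, Farrow 3.7980, Galen 19.4359.
Lower quotas: Arden 4, Brisco 5, Carrow 5, Dorne 3, Eskel 4, Farrow 3, Galen 19 (sum 43, leaving 4 seats).
Remainders in descending order: Carrow 0.9808, Arden 0.9436, Farrow 0.7980, Dorne 0.6709, Galen 0.4359, Eskel 0.1464, Brisco 0.0244.
Largest remainders: Carrow, Arden, Farrow, Dorne receive the extra seats.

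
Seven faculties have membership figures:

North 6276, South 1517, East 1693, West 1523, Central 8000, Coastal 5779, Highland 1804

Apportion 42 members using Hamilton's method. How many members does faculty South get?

The standard divisor is 26592/42 ≈ 633.143.
Standard quotas: North 9.9125, South 2.3960, East 2.6740, West 2.4055, Central 12.6354, Coastal 9.1275, Highland 2.8493.
Lower quotas: North 9, South 2, East 2, West 2, Central 12, Coastal 9, Highland 2 (sum 38, leaving 4 seats).
Remainders in descending order: North 0.9125, Highland 0.8493, East 0.6740, Central 0.6354, West 0.4055, South 0.3960, Coastal 0.1275.
Largest remainders: North, Highland, East, Central receive the extra seats.
South receives 2.

2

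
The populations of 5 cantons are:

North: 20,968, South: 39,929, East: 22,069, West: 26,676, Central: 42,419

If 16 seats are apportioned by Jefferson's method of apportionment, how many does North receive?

2

Standard divisor 152061/16 ≈ 9503.812; standard quotas: North 2.206, South 4.201, East 2.322, West 2.807, Central 4.463.
Rounding down gives 2, 4, 2, 2, 4 = 14 seats, so the divisor must be adjusted.
With modified divisor 8200: modified quotas North 2.557, South 4.869, East 2.691, West 3.253, Central 5.173.
Rounding down: North 2, South 4, East 2, West 3, Central 5 (total 16).
North receives 2.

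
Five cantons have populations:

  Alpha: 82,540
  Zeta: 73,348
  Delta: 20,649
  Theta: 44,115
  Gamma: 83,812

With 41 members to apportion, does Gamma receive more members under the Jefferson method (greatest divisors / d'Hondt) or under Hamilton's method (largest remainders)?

Jefferson

Jefferson: Alpha 11, Zeta 10, Delta 2, Theta 6, Gamma 12.
Hamilton: Alpha 11, Zeta 10, Delta 3, Theta 6, Gamma 11.
Gamma gets 12 under Jefferson and 11 under Hamilton.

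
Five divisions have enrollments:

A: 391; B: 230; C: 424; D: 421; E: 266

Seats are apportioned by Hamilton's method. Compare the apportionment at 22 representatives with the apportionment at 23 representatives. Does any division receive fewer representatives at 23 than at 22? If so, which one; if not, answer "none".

none

At 22 seats: A 5, B 3, C 6, D 5, E 3.
At 23 seats: A 5, B 3, C 6, D 6, E 3.
No division's allocation decreased.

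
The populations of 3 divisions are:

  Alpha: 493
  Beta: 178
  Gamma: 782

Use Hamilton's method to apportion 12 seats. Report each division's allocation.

Total 1453; standard divisor 1453/12 ≈ 121.083.
Standard quotas: Alpha 4.072, Beta 1.470, Gamma 6.458.
Lower quotas: Alpha 4, Beta 1, Gamma 6 (sum 11, leaving 1 seat).
Remainders in descending order: Beta 0.470, Gamma 0.458, Alpha 0.072.
The surplus seat goes to Beta.

Alpha=4, Beta=2, Gamma=6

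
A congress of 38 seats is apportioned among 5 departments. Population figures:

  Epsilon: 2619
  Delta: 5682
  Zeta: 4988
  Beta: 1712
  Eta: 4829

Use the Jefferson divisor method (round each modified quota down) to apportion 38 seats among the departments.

Standard divisor 19830/38 ≈ 521.842; standard quotas: Epsilon 5.019, Delta 10.888, Zeta 9.558, Beta 3.281, Eta 9.254.
Rounding down gives 5, 10, 9, 3, 9 = 36 seats, so the divisor must be adjusted.
With modified divisor 490: modified quotas Epsilon 5.345, Delta 11.596, Zeta 10.180, Beta 3.494, Eta 9.855.
Rounding down: Epsilon 5, Delta 11, Zeta 10, Beta 3, Eta 9 (total 38).

Epsilon: 5, Delta: 11, Zeta: 10, Beta: 3, Eta: 9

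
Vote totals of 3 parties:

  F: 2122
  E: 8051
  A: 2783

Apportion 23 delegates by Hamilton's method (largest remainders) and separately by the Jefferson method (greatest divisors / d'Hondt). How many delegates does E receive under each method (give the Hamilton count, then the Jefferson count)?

14 and 15

Hamilton: F 4, E 14, A 5.
Jefferson: F 3, E 15, A 5.
E gets 14 under Hamilton and 15 under Jefferson.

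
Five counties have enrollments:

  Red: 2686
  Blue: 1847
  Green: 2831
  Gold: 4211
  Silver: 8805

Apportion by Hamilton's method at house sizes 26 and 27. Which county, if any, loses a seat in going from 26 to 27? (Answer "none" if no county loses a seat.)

At 26 seats: Red 4, Blue 2, Green 4, Gold 5, Silver 11.
At 27 seats: Red 3, Blue 2, Green 4, Gold 6, Silver 12.
Red drops from 4 to 3.

Red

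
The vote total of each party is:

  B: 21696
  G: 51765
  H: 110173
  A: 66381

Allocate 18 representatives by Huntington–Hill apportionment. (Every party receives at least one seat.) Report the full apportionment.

B: 2, G: 4, H: 7, A: 5

With divisor 14783: modified quotas B 1.468, G 3.502, H 7.453, A 4.490.
Geometric-mean thresholds: B √(1·2)=1.414, G √(3·4)=3.464, H √(7·8)=7.483, A √(4·5)=4.472.
Each quota rounded against its threshold gives B 2, G 4, H 7, A 5 (total 18).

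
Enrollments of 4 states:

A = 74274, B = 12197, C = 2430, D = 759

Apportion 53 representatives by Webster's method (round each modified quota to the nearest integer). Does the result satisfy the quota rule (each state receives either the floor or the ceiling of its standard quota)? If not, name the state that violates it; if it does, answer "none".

A

Standard quotas: A 43.905, B 7.210, C 1.436, D 0.449.
Webster allocation: A 45, B 7, C 1, D 0.
A has quota 43.905 (lower 43, upper 44) but receives 45 — outside the quota interval.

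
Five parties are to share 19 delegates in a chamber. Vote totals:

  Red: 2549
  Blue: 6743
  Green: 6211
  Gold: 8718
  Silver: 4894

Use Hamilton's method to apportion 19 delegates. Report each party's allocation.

Total 29115; standard divisor 29115/19 ≈ 1532.368.
Standard quotas: Red 1.6634, Blue 4.4004, Green 4.0532, Gold 5.6892, Silver 3.1937.
Lower quotas: Red 1, Blue 4, Green 4, Gold 5, Silver 3 (sum 17, leaving 2 seats).
Remainders in descending order: Gold 0.6892, Red 0.6634, Blue 0.4004, Silver 0.1937, Green 0.0532.
Largest remainders: Gold, Red receive the extra seats.

Red=2, Blue=4, Green=4, Gold=6, Silver=3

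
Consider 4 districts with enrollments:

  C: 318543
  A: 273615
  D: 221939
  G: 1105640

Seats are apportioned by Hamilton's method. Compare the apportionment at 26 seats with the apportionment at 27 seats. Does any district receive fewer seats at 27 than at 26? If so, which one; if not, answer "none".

none

At 26 seats: C 4, A 4, D 3, G 15.
At 27 seats: C 4, A 4, D 3, G 16.
No district's allocation decreased.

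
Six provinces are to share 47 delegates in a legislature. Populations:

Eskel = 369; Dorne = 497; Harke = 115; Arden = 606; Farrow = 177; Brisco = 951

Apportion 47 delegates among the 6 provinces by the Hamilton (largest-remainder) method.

Standard divisor: 2715 ÷ 47 ≈ 57.766.
Standard quotas: Eskel 6.388, Dorne 8.604, Harke 1.991, Arden 10.491, Farrow 3.064, Brisco 16.463.
Lower quotas: Eskel 6, Dorne 8, Harke 1, Arden 10, Farrow 3, Brisco 16 (sum 44, leaving 3 seats).
Remainders in descending order: Harke 0.991, Dorne 0.604, Arden 0.491, Brisco 0.463, Eskel 0.388, Farrow 0.064.
The surplus seats go to Harke, Dorne, Arden.

Eskel 6, Dorne 9, Harke 2, Arden 11, Farrow 3, Brisco 16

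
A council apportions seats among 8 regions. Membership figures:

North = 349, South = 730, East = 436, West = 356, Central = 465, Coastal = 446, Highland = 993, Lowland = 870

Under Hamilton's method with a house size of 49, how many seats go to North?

4

Total 4645; standard divisor 4645/49 ≈ 94.796.
Standard quotas: North 3.682, South 7.701, East 4.599, West 3.755, Central 4.905, Coastal 4.705, Highland 10.475, Lowland 9.178.
Lower quotas: North 3, South 7, East 4, West 3, Central 4, Coastal 4, Highland 10, Lowland 9 (sum 44, leaving 5 seats).
Remainders in descending order: Central 0.905, West 0.755, Coastal 0.705, South 0.701, North 0.682, East 0.599, Highland 0.475, Lowland 0.178.
Largest remainders: Central, West, Coastal, South, North receive the extra seats.
North receives 4.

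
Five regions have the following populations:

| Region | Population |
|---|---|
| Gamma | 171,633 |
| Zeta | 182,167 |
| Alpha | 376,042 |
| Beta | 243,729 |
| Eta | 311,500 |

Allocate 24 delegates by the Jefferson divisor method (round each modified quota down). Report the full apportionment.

Gamma=3; Zeta=3; Alpha=7; Beta=5; Eta=6

Standard divisor 1285071/24 ≈ 53544.625; standard quotas: Gamma 3.205, Zeta 3.402, Alpha 7.023, Beta 4.552, Eta 5.818.
Rounding down gives 3, 3, 7, 4, 5 = 22 seats, so the divisor must be adjusted.
With modified divisor 47900: modified quotas Gamma 3.583, Zeta 3.803, Alpha 7.851, Beta 5.088, Eta 6.503.
Rounding down: Gamma 3, Zeta 3, Alpha 7, Beta 5, Eta 6 (total 24).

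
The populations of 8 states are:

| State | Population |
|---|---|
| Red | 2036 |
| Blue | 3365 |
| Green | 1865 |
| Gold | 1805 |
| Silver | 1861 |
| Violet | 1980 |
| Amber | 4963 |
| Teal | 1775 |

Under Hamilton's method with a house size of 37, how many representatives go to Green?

Total 19650; standard divisor 19650/37 ≈ 531.081.
Standard quotas: Red 3.834, Blue 6.336, Green 3.512, Gold 3.399, Silver 3.504, Violet 3.728, Amber 9.345, Teal 3.342.
Lower quotas: Red 3, Blue 6, Green 3, Gold 3, Silver 3, Violet 3, Amber 9, Teal 3 (sum 33, leaving 4 seats).
Remainders in descending order: Red 0.834, Violet 0.728, Green 0.512, Silver 0.504, Gold 0.399, Amber 0.345, Teal 0.342, Blue 0.336.
The surplus seats go to Red, Violet, Green, Silver.
Green receives 4.

4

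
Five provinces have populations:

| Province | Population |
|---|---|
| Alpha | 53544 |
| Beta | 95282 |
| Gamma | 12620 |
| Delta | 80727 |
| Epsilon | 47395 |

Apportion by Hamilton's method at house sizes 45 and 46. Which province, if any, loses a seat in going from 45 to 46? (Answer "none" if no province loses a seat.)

At 45 seats: Alpha 8, Beta 15, Gamma 2, Delta 13, Epsilon 7.
At 46 seats: Alpha 8, Beta 15, Gamma 2, Delta 13, Epsilon 8.
No province's allocation decreased.

none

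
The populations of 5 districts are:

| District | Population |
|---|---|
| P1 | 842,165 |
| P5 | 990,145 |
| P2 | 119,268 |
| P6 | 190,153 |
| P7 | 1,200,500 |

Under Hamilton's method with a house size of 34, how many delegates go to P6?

2

Total 3342231; standard divisor 3342231/34 ≈ 98300.912.
Standard quotas: P1 8.5672, P5 10.0726, P2 1.2133, P6 1.9344, P7 12.2125.
Lower quotas: P1 8, P5 10, P2 1, P6 1, P7 12 (sum 32, leaving 2 seats).
Remainders in descending order: P6 0.9344, P1 0.5672, P2 0.2133, P7 0.2125, P5 0.0726.
The surplus seats go to P6, P1.
P6 receives 2.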